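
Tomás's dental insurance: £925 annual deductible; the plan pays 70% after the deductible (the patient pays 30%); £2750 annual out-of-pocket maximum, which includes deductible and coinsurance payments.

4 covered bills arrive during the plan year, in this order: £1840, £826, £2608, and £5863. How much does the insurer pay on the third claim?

£1825.60

#1 (£1840): deductible takes £925, £915 remains; 30% of £915 = £274.50. Patient owes £1199.50 (running OOP £1199.50). Plan pays £1840 − £1199.50 = £640.50.
#2 (£826): deductible already satisfied, so patient's share is 30% × £826 = £247.80. Patient owes £247.80 (running OOP £1447.30). Insurer: £826 − £247.80 = £578.20.
#3 (£2608): deductible already satisfied, so patient's share is 30% × £2608 = £782.40. Patient owes £782.40 (running OOP £2229.70). Insurer: £2608 − £782.40 = £1825.60.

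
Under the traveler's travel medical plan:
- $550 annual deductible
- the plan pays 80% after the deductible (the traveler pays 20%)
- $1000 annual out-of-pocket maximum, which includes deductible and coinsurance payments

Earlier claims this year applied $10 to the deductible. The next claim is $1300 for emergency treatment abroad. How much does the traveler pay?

$692

$10 of the $550 deductible is already met, leaving $540.
That leaves $1300 − $540 = $760 for coinsurance.
Coinsurance: $760 × 20% = $152.
So the traveler owes $540 + $152 = $692 before any cap.
Total out-of-pocket so far would be $10 + $692 = $702, below the $1000 cap — no reduction.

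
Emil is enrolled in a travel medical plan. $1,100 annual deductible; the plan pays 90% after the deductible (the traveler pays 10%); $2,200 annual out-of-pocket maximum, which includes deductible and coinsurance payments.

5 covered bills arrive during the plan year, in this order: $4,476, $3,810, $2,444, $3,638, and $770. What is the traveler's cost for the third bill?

Claim 1 ($4,476): $1,100 to deductible, leaving $3,376; 10% of $3,376 = $337.60. Traveler owes $1,437.60 (running OOP $1,437.60).
Claim 2 ($3,810): deductible already satisfied, so traveler's share is 10% × $3,810 = $381. Cost to traveler: $381. OOP to date $1,818.60.
Claim 3 ($2,444): deductible met; 10% of $2,444 = $244.40. Cost to traveler: $244.40. OOP to date $2,063.

$244.40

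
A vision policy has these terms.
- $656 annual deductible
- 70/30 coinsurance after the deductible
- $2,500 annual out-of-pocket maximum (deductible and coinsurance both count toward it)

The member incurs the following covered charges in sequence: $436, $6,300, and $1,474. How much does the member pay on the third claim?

$20

Bill 1, $436: all of it applies to the deductible. Cost to member: $436. OOP to date $436.
Bill 2, $6,300: deductible takes $220, $6,080 remains; member's 30% is $1,824. Member owes $2,044 (running OOP $2,480).
Bill 3, $1,474: 30% coinsurance on $1,474 = $442.20. OOP would hit $2,922.20 > $2,500, so the cap limits the member to $2,500 − $2,480 = $20.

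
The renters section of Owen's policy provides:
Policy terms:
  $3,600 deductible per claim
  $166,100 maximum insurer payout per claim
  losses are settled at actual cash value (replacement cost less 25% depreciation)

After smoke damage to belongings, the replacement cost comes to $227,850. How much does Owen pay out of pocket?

$61,750

Actual cash value after 25% depreciation: $227,850 × 75% = $170,887.50.
Subtract the deductible: $170,887.50 − $3,600 = $167,287.50.
$167,287.50 exceeds the $166,100 limit, so the insurer pays the limit: $166,100.
The tenant bears the rest of the original loss: $227,850 − $166,100 = $61,750.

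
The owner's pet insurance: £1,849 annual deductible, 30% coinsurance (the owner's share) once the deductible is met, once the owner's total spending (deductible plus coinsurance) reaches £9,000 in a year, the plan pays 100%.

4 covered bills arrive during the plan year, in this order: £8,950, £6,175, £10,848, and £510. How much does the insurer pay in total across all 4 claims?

£17,483

Claim 1 — £8,950: £1,849 finishes the deductible; £7,101 goes to coinsurance; owner's 30% is £2,130.30. Owner owes £3,979.30 (running OOP £3,979.30). Insurer: £8,950 − £3,979.30 = £4,970.70.
Claim 2 — £6,175: deductible already satisfied, so owner's share is 30% × £6,175 = £1,852.50. Owner owes £1,852.50 (running OOP £5,831.80). Insurer: £6,175 − £1,852.50 = £4,322.50.
Claim 3 — £10,848: deductible met; 30% of £10,848 = £3,254.40. OOP would hit £9,086.20 > £9,000, so the cap limits the owner to £9,000 − £5,831.80 = £3,168.20. Insurer: £10,848 − £3,168.20 = £7,679.80.
Claim 4 — £510: 30% coinsurance on £510 = £153. That would push OOP to £9,153, over the £9,000 cap, so owner pays £9,000 − £9,000 = £0. Insurer: £510 − £0 = £510.
Insurer total = bills − owner's total = £26,483 − £9,000 = £17,483.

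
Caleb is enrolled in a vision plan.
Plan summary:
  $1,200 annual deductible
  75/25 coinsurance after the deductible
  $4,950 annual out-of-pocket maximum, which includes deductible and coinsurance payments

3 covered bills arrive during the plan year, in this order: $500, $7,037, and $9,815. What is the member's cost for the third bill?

Claim 1 ($500): entire amount goes to the deductible. Cost to member: $500. OOP to date $500.
Claim 2 ($7,037): $700 finishes the deductible; $6,337 goes to coinsurance; 25% of $6,337 = $1,584.25. Cost to member: $2,284.25. OOP to date $2,784.25.
Claim 3 ($9,815): 25% coinsurance on $9,815 = $2,453.75. Adding that to $2,784.25 gives $5,238, past the $4,950 cap; member pays only $4,950 − $2,784.25 = $2,165.75.

$2,165.75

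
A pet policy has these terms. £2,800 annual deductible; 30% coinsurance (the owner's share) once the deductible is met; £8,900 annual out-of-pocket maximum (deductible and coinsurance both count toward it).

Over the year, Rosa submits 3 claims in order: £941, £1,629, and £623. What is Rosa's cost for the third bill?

£347.90

#1 (£941): entire amount goes to the deductible. Owner owes £941 (running OOP £941).
#2 (£1,629): entire amount goes to the deductible. Cost to owner: £1,629. OOP to date £2,570.
#3 (£623): £230 to deductible, leaving £393; owner's 30% is £117.90. Owner pays £347.90; OOP now £2,917.90.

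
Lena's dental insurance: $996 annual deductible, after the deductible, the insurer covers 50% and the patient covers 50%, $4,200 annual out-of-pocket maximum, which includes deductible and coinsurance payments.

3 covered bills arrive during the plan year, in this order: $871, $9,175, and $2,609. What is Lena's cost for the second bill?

$3,329

#1 ($871): fully absorbed by the deductible. Patient pays $871; OOP now $871.
#2 ($9,175): $125 finishes the deductible; $9,050 goes to coinsurance; coinsurance $9,050 × 50% = $4,525. Claim cost before the cap: $125 + $4,525 = $4,650. Adding that to $871 gives $5,521, past the $4,200 cap; patient pays only $4,200 − $871 = $3,329.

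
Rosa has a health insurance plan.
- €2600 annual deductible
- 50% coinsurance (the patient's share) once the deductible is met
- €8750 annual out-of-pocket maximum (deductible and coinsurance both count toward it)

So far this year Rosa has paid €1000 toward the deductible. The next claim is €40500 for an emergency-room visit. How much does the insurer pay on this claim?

€1000 of the €2600 deductible is already met, leaving €1600.
After the €1600 deductible portion, €40500 − €1600 = €38900 is subject to coinsurance.
Patient's 50% share of €38900 is €19450.
So the patient owes €1600 + €19450 = €21050 before any cap.
That would bring total out-of-pocket to €22050, past the €8750 cap. The patient is capped at €8750 − €1000 = €7750 on this claim.
Insurer pays the balance: €40500 − €7750 = €32750.

€32750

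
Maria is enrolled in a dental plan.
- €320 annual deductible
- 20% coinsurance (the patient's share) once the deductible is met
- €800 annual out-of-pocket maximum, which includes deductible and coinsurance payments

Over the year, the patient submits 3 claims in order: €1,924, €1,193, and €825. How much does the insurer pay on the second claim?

€1,033.80

Claim 1 (€1,924): €320 finishes the deductible; €1,604 goes to coinsurance; patient's 20% is €320.80. Cost to patient: €640.80. OOP to date €640.80. Insurer: €1,924 − €640.80 = €1,283.20.
Claim 2 (€1,193): deductible met; 20% of €1,193 = €238.60. That would push OOP to €879.40, over the €800 cap, so patient pays €800 − €640.80 = €159.20. Insurer: €1,193 − €159.20 = €1,033.80.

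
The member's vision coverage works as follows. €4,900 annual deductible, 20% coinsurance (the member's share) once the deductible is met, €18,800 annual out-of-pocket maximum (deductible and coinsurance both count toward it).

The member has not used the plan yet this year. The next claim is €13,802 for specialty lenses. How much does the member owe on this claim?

€6,680.40

Deductible not yet touched, so the first €4,900 of the bill goes to the deductible.
The remaining €8,902 (= €13,802 − €4,900) moves to coinsurance.
20% of €8,902 = €1,780.40 falls to the member.
Member responsibility before any cap: €4,900 + €1,780.40 = €6,680.40.
Year-to-date out-of-pocket becomes €0 + €6,680.40 = €6,680.40, still under the €18,800 maximum, so no cap applies.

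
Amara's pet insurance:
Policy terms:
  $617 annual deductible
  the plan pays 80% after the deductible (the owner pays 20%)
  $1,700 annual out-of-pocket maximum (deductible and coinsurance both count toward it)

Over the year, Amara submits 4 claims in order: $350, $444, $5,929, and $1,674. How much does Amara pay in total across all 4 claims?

#1 ($350): entire amount goes to the deductible. Cost to owner: $350. OOP to date $350.
#2 ($444): deductible takes $267, $177 remains; 20% of $177 = $35.40. Owner pays $302.40; OOP now $652.40.
#3 ($5,929): deductible met; 20% of $5,929 = $1,185.80. That would push OOP to $1,838.20, over the $1,700 cap, so owner pays $1,700 − $652.40 = $1,047.60.
#4 ($1,674): deductible met; 20% of $1,674 = $334.80. Adding that to $1,700 gives $2,034.80, past the $1,700 cap; owner pays only $1,700 − $1,700 = $0.
Summing the owner's payments: $350 + $302.40 + $1,047.60 + $0 = $1,700.

$1,700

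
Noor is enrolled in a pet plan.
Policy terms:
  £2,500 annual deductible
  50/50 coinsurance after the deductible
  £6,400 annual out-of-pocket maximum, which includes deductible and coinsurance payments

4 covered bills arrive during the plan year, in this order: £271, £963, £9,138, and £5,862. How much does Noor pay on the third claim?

Claim 1 — £271: fully absorbed by the deductible. Owner pays £271; OOP now £271.
Claim 2 — £963: fully absorbed by the deductible. Cost to owner: £963. OOP to date £1,234.
Claim 3 — £9,138: £1,266 to deductible, leaving £7,872; owner's 50% is £3,936. Together that's £1,266 + £3,936 = £5,202. That would push OOP to £6,436, over the £6,400 cap, so owner pays £6,400 − £1,234 = £5,166.

£5,166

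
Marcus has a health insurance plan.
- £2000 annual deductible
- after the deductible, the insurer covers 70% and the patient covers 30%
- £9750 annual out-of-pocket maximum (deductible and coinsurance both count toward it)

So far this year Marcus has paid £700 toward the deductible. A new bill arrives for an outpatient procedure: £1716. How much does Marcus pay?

£1424.80

Deductible still to meet: £2000 − £700 = £1300.
The remaining £416 (= £1716 − £1300) moves to coinsurance.
Patient's 30% share of £416 is £124.80.
So the patient owes £1300 + £124.80 = £1424.80 before any cap.
Year-to-date out-of-pocket becomes £700 + £1424.80 = £2124.80, still under the £9750 maximum, so no cap applies.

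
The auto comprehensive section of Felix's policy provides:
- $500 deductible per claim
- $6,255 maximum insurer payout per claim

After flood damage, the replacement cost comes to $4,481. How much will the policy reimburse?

Less the $500 deductible: $4,481 − $500 = $3,981.
$3,981 ≤ $6,255, so the limit doesn't bind; insurer pays $3,981.

$3,981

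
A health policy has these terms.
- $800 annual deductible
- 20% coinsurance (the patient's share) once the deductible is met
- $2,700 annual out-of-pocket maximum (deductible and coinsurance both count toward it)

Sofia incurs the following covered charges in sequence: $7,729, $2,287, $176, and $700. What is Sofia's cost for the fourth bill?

Claim 1 ($7,729): $800 finishes the deductible; $6,929 goes to coinsurance; coinsurance $6,929 × 20% = $1,385.80. Patient owes $2,185.80 (running OOP $2,185.80).
Claim 2 ($2,287): deductible met; 20% of $2,287 = $457.40. Patient pays $457.40; OOP now $2,643.20.
Claim 3 ($176): deductible already satisfied, so patient's share is 20% × $176 = $35.20. Patient owes $35.20 (running OOP $2,678.40).
Claim 4 ($700): 20% coinsurance on $700 = $140. Adding that to $2,678.40 gives $2,818.40, past the $2,700 cap; patient pays only $2,700 − $2,678.40 = $21.60.

$21.60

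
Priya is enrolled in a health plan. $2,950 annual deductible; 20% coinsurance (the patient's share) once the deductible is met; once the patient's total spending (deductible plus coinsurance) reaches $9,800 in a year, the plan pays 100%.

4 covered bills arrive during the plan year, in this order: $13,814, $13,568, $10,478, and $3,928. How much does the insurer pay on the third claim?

$8,514.40

#1 ($13,814): $2,950 to deductible, leaving $10,864; 20% of $10,864 = $2,172.80. Patient owes $5,122.80 (running OOP $5,122.80). Insurer: $13,814 − $5,122.80 = $8,691.20.
#2 ($13,568): 20% coinsurance on $13,568 = $2,713.60. Patient pays $2,713.60; OOP now $7,836.40. Plan pays $13,568 − $2,713.60 = $10,854.40.
#3 ($10,478): 20% coinsurance on $10,478 = $2,095.60. OOP would hit $9,932 > $9,800, so the cap limits the patient to $9,800 − $7,836.40 = $1,963.60. Insurer: $10,478 − $1,963.60 = $8,514.40.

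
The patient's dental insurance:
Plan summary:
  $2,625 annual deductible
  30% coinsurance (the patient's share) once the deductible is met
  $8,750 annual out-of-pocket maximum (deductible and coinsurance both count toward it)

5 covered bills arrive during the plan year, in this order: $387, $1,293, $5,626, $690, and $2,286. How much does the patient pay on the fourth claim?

#1 ($387): all of it applies to the deductible. Patient pays $387; OOP now $387.
#2 ($1,293): fully absorbed by the deductible. Patient pays $1,293; OOP now $1,680.
#3 ($5,626): deductible takes $945, $4,681 remains; coinsurance $4,681 × 30% = $1,404.30. Patient pays $2,349.30; OOP now $4,029.30.
#4 ($690): deductible already satisfied, so patient's share is 30% × $690 = $207. Patient pays $207; OOP now $4,236.30.

$207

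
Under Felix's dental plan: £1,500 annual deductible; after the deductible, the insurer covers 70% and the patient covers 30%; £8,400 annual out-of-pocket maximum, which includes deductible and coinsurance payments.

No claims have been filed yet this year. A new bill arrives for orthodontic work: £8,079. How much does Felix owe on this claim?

The full £1,500 deductible is still open; £1,500 of this bill applies to it.
That leaves £8,079 − £1,500 = £6,579 for coinsurance.
Patient's 30% share of £6,579 is £1,973.70.
So the patient owes £1,500 + £1,973.70 = £3,473.70 before any cap.
Total out-of-pocket so far would be £0 + £3,473.70 = £3,473.70, below the £8,400 cap — no reduction.

£3,473.70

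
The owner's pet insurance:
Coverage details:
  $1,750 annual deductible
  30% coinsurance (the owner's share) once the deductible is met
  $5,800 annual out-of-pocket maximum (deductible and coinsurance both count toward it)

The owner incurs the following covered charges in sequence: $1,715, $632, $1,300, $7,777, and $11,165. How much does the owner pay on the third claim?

$390

Bill 1, $1,715: fully absorbed by the deductible. Owner owes $1,715 (running OOP $1,715).
Bill 2, $632: $35 to deductible, leaving $597; coinsurance $597 × 30% = $179.10. Cost to owner: $214.10. OOP to date $1,929.10.
Bill 3, $1,300: 30% coinsurance on $1,300 = $390. Owner pays $390; OOP now $2,319.10.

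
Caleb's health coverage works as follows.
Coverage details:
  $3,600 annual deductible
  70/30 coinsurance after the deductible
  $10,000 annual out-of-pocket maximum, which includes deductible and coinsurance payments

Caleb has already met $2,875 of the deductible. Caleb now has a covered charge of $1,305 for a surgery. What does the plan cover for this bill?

Remaining deductible: $3,600 − $2,875 = $725.
After the $725 deductible portion, $1,305 − $725 = $580 is subject to coinsurance.
30% of $580 = $174 falls to the patient.
That puts the patient's cost at $725 + $174 = $899 before any cap.
Total out-of-pocket so far would be $2,875 + $899 = $3,774, below the $10,000 cap — no reduction.
The insurer covers the remainder: $1,305 − $899 = $406.

$406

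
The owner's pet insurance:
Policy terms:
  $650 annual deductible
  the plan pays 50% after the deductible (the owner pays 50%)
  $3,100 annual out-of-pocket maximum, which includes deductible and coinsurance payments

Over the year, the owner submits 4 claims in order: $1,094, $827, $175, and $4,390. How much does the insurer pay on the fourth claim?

$2,663

#1 ($1,094): $650 to deductible, leaving $444; 50% of $444 = $222. Owner pays $872; OOP now $872. Plan pays $1,094 − $872 = $222.
#2 ($827): deductible already satisfied, so owner's share is 50% × $827 = $413.50. Cost to owner: $413.50. OOP to date $1,285.50. Insurer: $827 − $413.50 = $413.50.
#3 ($175): 50% coinsurance on $175 = $87.50. Cost to owner: $87.50. OOP to date $1,373. Plan pays $175 − $87.50 = $87.50.
#4 ($4,390): 50% coinsurance on $4,390 = $2,195. Adding that to $1,373 gives $3,568, past the $3,100 cap; owner pays only $3,100 − $1,373 = $1,727. Insurer: $4,390 − $1,727 = $2,663.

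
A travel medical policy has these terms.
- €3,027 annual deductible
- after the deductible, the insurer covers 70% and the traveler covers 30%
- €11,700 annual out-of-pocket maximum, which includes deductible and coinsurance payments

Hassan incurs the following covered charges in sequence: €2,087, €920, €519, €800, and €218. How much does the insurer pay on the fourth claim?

€560

#1 (€2,087): all of it applies to the deductible. Traveler owes €2,087 (running OOP €2,087). Plan pays €2,087 − €2,087 = €0.
#2 (€920): fully absorbed by the deductible. Cost to traveler: €920. OOP to date €3,007. Plan pays €920 − €920 = €0.
#3 (€519): deductible takes €20, €499 remains; 30% of €499 = €149.70. Traveler pays €169.70; OOP now €3,176.70. Plan pays €519 − €169.70 = €349.30.
#4 (€800): 30% coinsurance on €800 = €240. Traveler pays €240; OOP now €3,416.70. Insurer: €800 − €240 = €560.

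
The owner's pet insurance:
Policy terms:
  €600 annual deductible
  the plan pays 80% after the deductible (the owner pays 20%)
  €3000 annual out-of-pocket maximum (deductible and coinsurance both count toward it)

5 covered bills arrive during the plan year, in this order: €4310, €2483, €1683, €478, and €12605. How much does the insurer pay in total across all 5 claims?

Bill 1, €4310: €600 to deductible, leaving €3710; owner's 20% is €742. Owner pays €1342; OOP now €1342. Insurer: €4310 − €1342 = €2968.
Bill 2, €2483: 20% coinsurance on €2483 = €496.60. Owner owes €496.60 (running OOP €1838.60). Insurer: €2483 − €496.60 = €1986.40.
Bill 3, €1683: 20% coinsurance on €1683 = €336.60. Cost to owner: €336.60. OOP to date €2175.20. Insurer: €1683 − €336.60 = €1346.40.
Bill 4, €478: deductible already satisfied, so owner's share is 20% × €478 = €95.60. Cost to owner: €95.60. OOP to date €2270.80. Insurer: €478 − €95.60 = €382.40.
Bill 5, €12605: 20% coinsurance on €12605 = €2521. OOP would hit €4791.80 > €3000, so the cap limits the owner to €3000 − €2270.80 = €729.20. Plan pays €12605 − €729.20 = €11875.80.
Insurer total: €2968 + €1986.40 + €1346.40 + €382.40 + €11875.80 = €18559.

€18559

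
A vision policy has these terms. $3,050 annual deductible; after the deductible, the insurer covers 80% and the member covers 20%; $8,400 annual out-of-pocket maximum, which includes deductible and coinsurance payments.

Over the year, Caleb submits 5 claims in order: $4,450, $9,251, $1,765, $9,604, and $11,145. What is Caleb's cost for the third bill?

Claim 1 — $4,450: $3,050 to deductible, leaving $1,400; 20% of $1,400 = $280. Cost to member: $3,330. OOP to date $3,330.
Claim 2 — $9,251: deductible met; 20% of $9,251 = $1,850.20. Member owes $1,850.20 (running OOP $5,180.20).
Claim 3 — $1,765: deductible already satisfied, so member's share is 20% × $1,765 = $353. Member pays $353; OOP now $5,533.20.

$353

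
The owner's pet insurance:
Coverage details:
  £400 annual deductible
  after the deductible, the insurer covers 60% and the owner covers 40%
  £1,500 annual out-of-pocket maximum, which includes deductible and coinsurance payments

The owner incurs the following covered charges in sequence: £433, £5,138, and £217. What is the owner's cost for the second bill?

Claim 1 (£433): deductible takes £400, £33 remains; coinsurance £33 × 40% = £13.20. Owner owes £413.20 (running OOP £413.20).
Claim 2 (£5,138): deductible met; 40% of £5,138 = £2,055.20. Adding that to £413.20 gives £2,468.40, past the £1,500 cap; owner pays only £1,500 − £413.20 = £1,086.80.

£1,086.80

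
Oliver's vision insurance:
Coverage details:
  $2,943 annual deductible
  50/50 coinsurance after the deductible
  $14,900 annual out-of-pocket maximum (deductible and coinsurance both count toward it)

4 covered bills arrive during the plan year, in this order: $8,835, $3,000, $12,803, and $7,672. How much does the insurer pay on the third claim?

Claim 1 — $8,835: $2,943 finishes the deductible; $5,892 goes to coinsurance; member's 50% is $2,946. Member owes $5,889 (running OOP $5,889). Insurer: $8,835 − $5,889 = $2,946.
Claim 2 — $3,000: 50% coinsurance on $3,000 = $1,500. Member pays $1,500; OOP now $7,389. Insurer: $3,000 − $1,500 = $1,500.
Claim 3 — $12,803: 50% coinsurance on $12,803 = $6,401.50. Cost to member: $6,401.50. OOP to date $13,790.50. Insurer: $12,803 − $6,401.50 = $6,401.50.

$6,401.50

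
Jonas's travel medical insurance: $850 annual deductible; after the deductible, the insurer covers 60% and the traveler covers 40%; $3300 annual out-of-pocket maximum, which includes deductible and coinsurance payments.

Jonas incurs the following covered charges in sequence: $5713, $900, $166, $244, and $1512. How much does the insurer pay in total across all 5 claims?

$5235

#1 ($5713): $850 finishes the deductible; $4863 goes to coinsurance; coinsurance $4863 × 40% = $1945.20. Cost to traveler: $2795.20. OOP to date $2795.20. Insurer: $5713 − $2795.20 = $2917.80.
#2 ($900): 40% coinsurance on $900 = $360. Traveler owes $360 (running OOP $3155.20). Insurer: $900 − $360 = $540.
#3 ($166): deductible already satisfied, so traveler's share is 40% × $166 = $66.40. Cost to traveler: $66.40. OOP to date $3221.60. Insurer: $166 − $66.40 = $99.60.
#4 ($244): 40% coinsurance on $244 = $97.60. That would push OOP to $3319.20, over the $3300 cap, so traveler pays $3300 − $3221.60 = $78.40. Plan pays $244 − $78.40 = $165.60.
#5 ($1512): 40% coinsurance on $1512 = $604.80. Adding that to $3300 gives $3904.80, past the $3300 cap; traveler pays only $3300 − $3300 = $0. Insurer: $1512 − $0 = $1512.
Insurer total = bills − traveler's total = $8535 − $3300 = $5235.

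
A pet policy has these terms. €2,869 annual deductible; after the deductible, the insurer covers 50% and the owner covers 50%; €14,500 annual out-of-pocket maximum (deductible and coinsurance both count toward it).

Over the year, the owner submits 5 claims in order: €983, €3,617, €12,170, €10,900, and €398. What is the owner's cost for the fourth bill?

#1 (€983): all of it applies to the deductible. Cost to owner: €983. OOP to date €983.
#2 (€3,617): €1,886 to deductible, leaving €1,731; owner's 50% is €865.50. Cost to owner: €2,751.50. OOP to date €3,734.50.
#3 (€12,170): deductible met; 50% of €12,170 = €6,085. Owner pays €6,085; OOP now €9,819.50.
#4 (€10,900): 50% coinsurance on €10,900 = €5,450. Adding that to €9,819.50 gives €15,269.50, past the €14,500 cap; owner pays only €14,500 − €9,819.50 = €4,680.50.

€4,680.50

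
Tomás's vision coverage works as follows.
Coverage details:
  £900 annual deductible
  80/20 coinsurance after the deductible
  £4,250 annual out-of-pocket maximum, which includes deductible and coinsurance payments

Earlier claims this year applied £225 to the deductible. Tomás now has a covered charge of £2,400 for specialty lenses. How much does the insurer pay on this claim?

£225 of the £900 deductible is already met, leaving £675.
The remaining £1,725 (= £2,400 − £675) moves to coinsurance.
20% of £1,725 = £345 falls to the member.
So the member owes £675 + £345 = £1,020 before any cap.
Year-to-date out-of-pocket becomes £225 + £1,020 = £1,245, still under the £4,250 maximum, so no cap applies.
The insurer covers the remainder: £2,400 − £1,020 = £1,380.

£1,380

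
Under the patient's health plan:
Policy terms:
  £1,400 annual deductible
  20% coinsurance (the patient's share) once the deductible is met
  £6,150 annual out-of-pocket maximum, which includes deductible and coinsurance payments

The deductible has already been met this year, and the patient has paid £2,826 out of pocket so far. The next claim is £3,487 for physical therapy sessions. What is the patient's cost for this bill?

The deductible is already satisfied, so the full bill goes to coinsurance.
Patient's 20% share of £3,487 is £697.40.
Year-to-date out-of-pocket becomes £2,826 + £697.40 = £3,523.40, still under the £6,150 maximum, so no cap applies.

£697.40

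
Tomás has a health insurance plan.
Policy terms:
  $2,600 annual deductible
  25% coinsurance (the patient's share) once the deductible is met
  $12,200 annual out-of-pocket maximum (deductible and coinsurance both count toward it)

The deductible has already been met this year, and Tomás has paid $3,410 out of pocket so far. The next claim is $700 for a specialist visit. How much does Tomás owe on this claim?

$175

The deductible is already satisfied, so the full bill goes to coinsurance.
Coinsurance: $700 × 25% = $175.
Cumulative spending $3,410 + $175 = $3,585 stays under the $12,200 maximum.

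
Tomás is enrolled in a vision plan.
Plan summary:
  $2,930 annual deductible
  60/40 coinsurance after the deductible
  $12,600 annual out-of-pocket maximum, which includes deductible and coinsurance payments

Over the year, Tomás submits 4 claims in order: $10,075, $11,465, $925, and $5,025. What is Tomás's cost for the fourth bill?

$1,856

Bill 1, $10,075: deductible takes $2,930, $7,145 remains; 40% of $7,145 = $2,858. Member owes $5,788 (running OOP $5,788).
Bill 2, $11,465: deductible met; 40% of $11,465 = $4,586. Cost to member: $4,586. OOP to date $10,374.
Bill 3, $925: deductible met; 40% of $925 = $370. Member owes $370 (running OOP $10,744).
Bill 4, $5,025: 40% coinsurance on $5,025 = $2,010. Adding that to $10,744 gives $12,754, past the $12,600 cap; member pays only $12,600 − $10,744 = $1,856.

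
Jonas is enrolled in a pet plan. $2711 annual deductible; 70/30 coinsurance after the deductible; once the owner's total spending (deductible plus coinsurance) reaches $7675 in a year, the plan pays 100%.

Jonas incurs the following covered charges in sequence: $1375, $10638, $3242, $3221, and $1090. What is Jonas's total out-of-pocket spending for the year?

$7675

Claim 1 — $1375: fully absorbed by the deductible. Cost to owner: $1375. OOP to date $1375.
Claim 2 — $10638: $1336 finishes the deductible; $9302 goes to coinsurance; owner's 30% is $2790.60. Cost to owner: $4126.60. OOP to date $5501.60.
Claim 3 — $3242: deductible already satisfied, so owner's share is 30% × $3242 = $972.60. Cost to owner: $972.60. OOP to date $6474.20.
Claim 4 — $3221: 30% coinsurance on $3221 = $966.30. Cost to owner: $966.30. OOP to date $7440.50.
Claim 5 — $1090: 30% coinsurance on $1090 = $327. That would push OOP to $7767.50, over the $7675 cap, so owner pays $7675 − $7440.50 = $234.50.
Summing the owner's payments: $1375 + $4126.60 + $972.60 + $966.30 + $234.50 = $7675.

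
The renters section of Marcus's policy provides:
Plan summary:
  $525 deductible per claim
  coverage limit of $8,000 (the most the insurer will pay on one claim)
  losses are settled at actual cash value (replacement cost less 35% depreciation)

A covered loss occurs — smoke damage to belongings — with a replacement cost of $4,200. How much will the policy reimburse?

$2,205

Actual cash value after 35% depreciation: $4,200 × 65% = $2,730.
Subtract the deductible: $2,730 − $525 = $2,205.
That's under the $8,000 cap, so the insurer reimburses the full $2,205.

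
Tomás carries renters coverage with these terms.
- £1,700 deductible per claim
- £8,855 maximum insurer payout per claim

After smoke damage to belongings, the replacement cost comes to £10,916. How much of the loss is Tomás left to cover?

£2,061

After the deductible, £10,916 − £1,700 = £9,216 remains.
Since £9,216 > £8,855, the payout is capped at £8,855.
The tenant bears the rest of the original loss: £10,916 − £8,855 = £2,061.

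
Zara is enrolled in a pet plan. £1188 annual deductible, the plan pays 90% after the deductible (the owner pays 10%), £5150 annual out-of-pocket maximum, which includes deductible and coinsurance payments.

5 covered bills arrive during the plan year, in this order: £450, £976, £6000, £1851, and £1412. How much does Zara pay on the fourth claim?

£185.10

Claim 1 — £450: entire amount goes to the deductible. Owner owes £450 (running OOP £450).
Claim 2 — £976: £738 to deductible, leaving £238; owner's 10% is £23.80. Owner pays £761.80; OOP now £1211.80.
Claim 3 — £6000: deductible already satisfied, so owner's share is 10% × £6000 = £600. Owner pays £600; OOP now £1811.80.
Claim 4 — £1851: deductible already satisfied, so owner's share is 10% × £1851 = £185.10. Owner pays £185.10; OOP now £1996.90.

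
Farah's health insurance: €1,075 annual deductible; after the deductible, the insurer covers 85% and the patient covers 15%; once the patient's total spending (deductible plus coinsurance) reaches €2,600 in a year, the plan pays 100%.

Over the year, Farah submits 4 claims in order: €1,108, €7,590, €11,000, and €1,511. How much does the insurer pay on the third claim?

Claim 1 (€1,108): €1,075 to deductible, leaving €33; patient's 15% is €4.95. Patient pays €1,079.95; OOP now €1,079.95. Plan pays €1,108 − €1,079.95 = €28.05.
Claim 2 (€7,590): deductible met; 15% of €7,590 = €1,138.50. Patient pays €1,138.50; OOP now €2,218.45. Insurer: €7,590 − €1,138.50 = €6,451.50.
Claim 3 (€11,000): deductible already satisfied, so patient's share is 15% × €11,000 = €1,650. Adding that to €2,218.45 gives €3,868.45, past the €2,600 cap; patient pays only €2,600 − €2,218.45 = €381.55. Insurer: €11,000 − €381.55 = €10,618.45.

€10,618.45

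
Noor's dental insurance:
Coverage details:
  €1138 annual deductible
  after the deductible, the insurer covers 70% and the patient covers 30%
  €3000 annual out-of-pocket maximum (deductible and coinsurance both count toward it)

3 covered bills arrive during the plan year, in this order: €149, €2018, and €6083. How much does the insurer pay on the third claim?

€4529.70

Claim 1 (€149): entire amount goes to the deductible. Cost to patient: €149. OOP to date €149. Plan pays €149 − €149 = €0.
Claim 2 (€2018): deductible takes €989, €1029 remains; 30% of €1029 = €308.70. Patient pays €1297.70; OOP now €1446.70. Plan pays €2018 − €1297.70 = €720.30.
Claim 3 (€6083): deductible already satisfied, so patient's share is 30% × €6083 = €1824.90. That would push OOP to €3271.60, over the €3000 cap, so patient pays €3000 − €1446.70 = €1553.30. Plan pays €6083 − €1553.30 = €4529.70.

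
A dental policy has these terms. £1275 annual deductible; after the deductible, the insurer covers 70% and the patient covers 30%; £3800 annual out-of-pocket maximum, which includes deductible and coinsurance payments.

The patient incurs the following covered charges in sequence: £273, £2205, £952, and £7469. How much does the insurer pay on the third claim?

£666.40

#1 (£273): all of it applies to the deductible. Patient owes £273 (running OOP £273). Plan pays £273 − £273 = £0.
#2 (£2205): £1002 to deductible, leaving £1203; patient's 30% is £360.90. Cost to patient: £1362.90. OOP to date £1635.90. Insurer: £2205 − £1362.90 = £842.10.
#3 (£952): 30% coinsurance on £952 = £285.60. Cost to patient: £285.60. OOP to date £1921.50. Insurer: £952 − £285.60 = £666.40.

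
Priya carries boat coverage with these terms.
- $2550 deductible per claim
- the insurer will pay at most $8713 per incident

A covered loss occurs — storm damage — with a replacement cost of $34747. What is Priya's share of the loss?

$26034

Subtract the deductible: $34747 − $2550 = $32197.
$32197 exceeds the $8713 limit, so the insurer pays the limit: $8713.
Owner's share is the uncovered remainder: $34747 − $8713 = $26034.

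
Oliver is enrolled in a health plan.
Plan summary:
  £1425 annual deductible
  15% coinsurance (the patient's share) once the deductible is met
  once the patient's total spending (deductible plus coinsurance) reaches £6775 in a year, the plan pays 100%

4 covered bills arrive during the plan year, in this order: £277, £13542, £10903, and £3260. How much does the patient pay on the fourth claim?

£489

#1 (£277): entire amount goes to the deductible. Patient pays £277; OOP now £277.
#2 (£13542): £1148 to deductible, leaving £12394; coinsurance £12394 × 15% = £1859.10. Patient pays £3007.10; OOP now £3284.10.
#3 (£10903): 15% coinsurance on £10903 = £1635.45. Cost to patient: £1635.45. OOP to date £4919.55.
#4 (£3260): 15% coinsurance on £3260 = £489. Patient pays £489; OOP now £5408.55.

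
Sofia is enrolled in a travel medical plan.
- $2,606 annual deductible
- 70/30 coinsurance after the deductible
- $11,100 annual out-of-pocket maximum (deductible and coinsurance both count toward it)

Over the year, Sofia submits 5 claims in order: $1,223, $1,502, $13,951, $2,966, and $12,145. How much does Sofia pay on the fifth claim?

Claim 1 — $1,223: entire amount goes to the deductible. Traveler owes $1,223 (running OOP $1,223).
Claim 2 — $1,502: $1,383 to deductible, leaving $119; traveler's 30% is $35.70. Traveler pays $1,418.70; OOP now $2,641.70.
Claim 3 — $13,951: deductible already satisfied, so traveler's share is 30% × $13,951 = $4,185.30. Traveler pays $4,185.30; OOP now $6,827.
Claim 4 — $2,966: deductible already satisfied, so traveler's share is 30% × $2,966 = $889.80. Traveler pays $889.80; OOP now $7,716.80.
Claim 5 — $12,145: deductible already satisfied, so traveler's share is 30% × $12,145 = $3,643.50. OOP would hit $11,360.30 > $11,100, so the cap limits the traveler to $11,100 − $7,716.80 = $3,383.20.

$3,383.20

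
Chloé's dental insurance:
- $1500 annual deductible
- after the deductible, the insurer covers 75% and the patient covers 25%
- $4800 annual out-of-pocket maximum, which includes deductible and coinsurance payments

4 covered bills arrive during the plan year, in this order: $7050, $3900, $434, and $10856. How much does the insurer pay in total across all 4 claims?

$17440

Claim 1 ($7050): $1500 to deductible, leaving $5550; 25% of $5550 = $1387.50. Patient pays $2887.50; OOP now $2887.50. Plan pays $7050 − $2887.50 = $4162.50.
Claim 2 ($3900): 25% coinsurance on $3900 = $975. Patient pays $975; OOP now $3862.50. Insurer: $3900 − $975 = $2925.
Claim 3 ($434): deductible already satisfied, so patient's share is 25% × $434 = $108.50. Patient pays $108.50; OOP now $3971. Plan pays $434 − $108.50 = $325.50.
Claim 4 ($10856): deductible met; 25% of $10856 = $2714. OOP would hit $6685 > $4800, so the cap limits the patient to $4800 − $3971 = $829. Plan pays $10856 − $829 = $10027.
Insurer total = bills − patient's total = $22240 − $4800 = $17440.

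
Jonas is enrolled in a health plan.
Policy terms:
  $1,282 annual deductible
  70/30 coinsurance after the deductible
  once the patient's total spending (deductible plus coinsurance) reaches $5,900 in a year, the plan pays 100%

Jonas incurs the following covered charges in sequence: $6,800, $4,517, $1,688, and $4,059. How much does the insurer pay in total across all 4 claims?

Claim 1 — $6,800: $1,282 finishes the deductible; $5,518 goes to coinsurance; patient's 30% is $1,655.40. Patient pays $2,937.40; OOP now $2,937.40. Plan pays $6,800 − $2,937.40 = $3,862.60.
Claim 2 — $4,517: 30% coinsurance on $4,517 = $1,355.10. Patient pays $1,355.10; OOP now $4,292.50. Insurer: $4,517 − $1,355.10 = $3,161.90.
Claim 3 — $1,688: 30% coinsurance on $1,688 = $506.40. Patient pays $506.40; OOP now $4,798.90. Insurer: $1,688 − $506.40 = $1,181.60.
Claim 4 — $4,059: 30% coinsurance on $4,059 = $1,217.70. OOP would hit $6,016.60 > $5,900, so the cap limits the patient to $5,900 − $4,798.90 = $1,101.10. Insurer: $4,059 − $1,101.10 = $2,957.90.
Insurer total = bills − patient's total = $17,064 − $5,900 = $11,164.

$11,164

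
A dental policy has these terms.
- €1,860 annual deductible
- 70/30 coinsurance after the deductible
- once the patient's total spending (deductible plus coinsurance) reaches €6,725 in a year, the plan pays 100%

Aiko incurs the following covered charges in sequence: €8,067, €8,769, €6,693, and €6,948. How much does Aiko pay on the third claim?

€372.20

#1 (€8,067): deductible takes €1,860, €6,207 remains; 30% of €6,207 = €1,862.10. Patient pays €3,722.10; OOP now €3,722.10.
#2 (€8,769): 30% coinsurance on €8,769 = €2,630.70. Cost to patient: €2,630.70. OOP to date €6,352.80.
#3 (€6,693): deductible already satisfied, so patient's share is 30% × €6,693 = €2,007.90. That would push OOP to €8,360.70, over the €6,725 cap, so patient pays €6,725 − €6,352.80 = €372.20.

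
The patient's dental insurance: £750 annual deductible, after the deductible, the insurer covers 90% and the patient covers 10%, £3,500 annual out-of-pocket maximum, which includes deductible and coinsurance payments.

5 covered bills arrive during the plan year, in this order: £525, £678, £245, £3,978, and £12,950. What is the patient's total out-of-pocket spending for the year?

Claim 1 (£525): all of it applies to the deductible. Patient pays £525; OOP now £525.
Claim 2 (£678): deductible takes £225, £453 remains; 10% of £453 = £45.30. Cost to patient: £270.30. OOP to date £795.30.
Claim 3 (£245): deductible met; 10% of £245 = £24.50. Patient pays £24.50; OOP now £819.80.
Claim 4 (£3,978): deductible already satisfied, so patient's share is 10% × £3,978 = £397.80. Cost to patient: £397.80. OOP to date £1,217.60.
Claim 5 (£12,950): deductible met; 10% of £12,950 = £1,295. Cost to patient: £1,295. OOP to date £2,512.60.
Summing the patient's payments: £525 + £270.30 + £24.50 + £397.80 + £1,295 = £2,512.60.

£2,512.60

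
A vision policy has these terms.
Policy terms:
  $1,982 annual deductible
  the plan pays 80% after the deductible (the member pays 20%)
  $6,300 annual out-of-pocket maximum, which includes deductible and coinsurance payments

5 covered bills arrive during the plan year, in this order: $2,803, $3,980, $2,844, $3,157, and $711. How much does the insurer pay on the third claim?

$2,275.20

Claim 1 ($2,803): $1,982 to deductible, leaving $821; 20% of $821 = $164.20. Member owes $2,146.20 (running OOP $2,146.20). Insurer: $2,803 − $2,146.20 = $656.80.
Claim 2 ($3,980): deductible already satisfied, so member's share is 20% × $3,980 = $796. Member owes $796 (running OOP $2,942.20). Insurer: $3,980 − $796 = $3,184.
Claim 3 ($2,844): deductible already satisfied, so member's share is 20% × $2,844 = $568.80. Member pays $568.80; OOP now $3,511. Plan pays $2,844 − $568.80 = $2,275.20.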